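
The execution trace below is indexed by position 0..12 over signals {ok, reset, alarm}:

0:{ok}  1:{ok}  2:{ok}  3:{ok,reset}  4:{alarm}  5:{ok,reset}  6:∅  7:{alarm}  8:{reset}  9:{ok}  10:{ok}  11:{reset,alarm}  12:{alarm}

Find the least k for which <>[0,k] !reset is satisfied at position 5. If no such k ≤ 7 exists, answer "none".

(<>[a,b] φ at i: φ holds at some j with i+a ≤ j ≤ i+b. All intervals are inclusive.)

Scan j = 5,6,… for !reset:
  j=5: fails
  j=6: holds
First hit at j=6, so smallest k = 6-5 = 1.

1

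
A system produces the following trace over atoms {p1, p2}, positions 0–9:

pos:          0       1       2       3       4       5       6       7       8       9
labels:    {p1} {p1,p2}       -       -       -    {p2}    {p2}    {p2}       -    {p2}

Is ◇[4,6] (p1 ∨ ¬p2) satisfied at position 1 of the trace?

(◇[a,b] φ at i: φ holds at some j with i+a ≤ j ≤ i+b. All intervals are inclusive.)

False

Check (p1 ∨ ¬p2) at each j in [5,7]:
  j=5: false
  j=6: false
  j=7: false
No position in the window satisfies it → formula fails.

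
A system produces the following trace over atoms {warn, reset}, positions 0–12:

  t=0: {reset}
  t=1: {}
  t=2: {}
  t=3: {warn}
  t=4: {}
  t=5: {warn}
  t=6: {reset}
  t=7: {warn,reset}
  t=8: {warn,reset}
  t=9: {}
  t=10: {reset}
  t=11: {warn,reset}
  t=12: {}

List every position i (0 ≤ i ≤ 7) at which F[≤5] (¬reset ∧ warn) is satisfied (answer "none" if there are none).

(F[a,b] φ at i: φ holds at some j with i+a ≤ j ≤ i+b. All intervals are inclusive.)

Evaluate at each i in [0,7]:
  i=0: ✓ (witness j=3)
  i=1: ✓ (witness j=3)
  i=2: ✓ (witness j=3)
  i=3: ✓ (witness j=3)
  i=4: ✓ (witness j=5)
  i=5: ✓ (witness j=5)
  i=6: ✗ (none in [6,11])
  i=7: ✗ (none in [7,12])

0, 1, 2, 3, 4, 5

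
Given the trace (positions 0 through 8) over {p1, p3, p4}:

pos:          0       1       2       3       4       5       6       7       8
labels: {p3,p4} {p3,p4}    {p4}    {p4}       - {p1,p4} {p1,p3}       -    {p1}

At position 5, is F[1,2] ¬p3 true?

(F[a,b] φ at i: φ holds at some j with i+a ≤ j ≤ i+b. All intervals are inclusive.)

Yes

Check ¬p3 at each j in [6,7]:
  j=6: false
  j=7: true
Found at j=7 → formula holds.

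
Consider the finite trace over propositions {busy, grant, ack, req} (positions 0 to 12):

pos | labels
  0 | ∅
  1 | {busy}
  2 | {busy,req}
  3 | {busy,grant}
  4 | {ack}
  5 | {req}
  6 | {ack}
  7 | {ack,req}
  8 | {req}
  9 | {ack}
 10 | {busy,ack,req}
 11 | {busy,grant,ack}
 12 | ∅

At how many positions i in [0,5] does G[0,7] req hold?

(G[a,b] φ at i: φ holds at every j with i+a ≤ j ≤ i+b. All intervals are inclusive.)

0

Evaluate at each i in [0,5]:
  i=0: ✗ (fails at j=0)
  i=1: ✗ (fails at j=1)
  i=2: ✗ (fails at j=3)
  i=3: ✗ (fails at j=3)
  i=4: ✗ (fails at j=4)
  i=5: ✗ (fails at j=6)
Positions where it holds: {} → 0.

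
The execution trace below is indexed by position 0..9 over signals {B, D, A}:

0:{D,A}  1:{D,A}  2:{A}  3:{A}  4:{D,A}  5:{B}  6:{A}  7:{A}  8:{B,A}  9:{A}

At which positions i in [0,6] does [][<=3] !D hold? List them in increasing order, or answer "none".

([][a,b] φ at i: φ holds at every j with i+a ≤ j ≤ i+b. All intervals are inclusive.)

5, 6

Evaluate at each i in [0,6]:
  i=0: ✗ (fails at j=0)
  i=1: ✗ (fails at j=1)
  i=2: ✗ (fails at j=4)
  i=3: ✗ (fails at j=4)
  i=4: ✗ (fails at j=4)
  i=5: ✓ (all of [5,8])
  i=6: ✓ (all of [6,9])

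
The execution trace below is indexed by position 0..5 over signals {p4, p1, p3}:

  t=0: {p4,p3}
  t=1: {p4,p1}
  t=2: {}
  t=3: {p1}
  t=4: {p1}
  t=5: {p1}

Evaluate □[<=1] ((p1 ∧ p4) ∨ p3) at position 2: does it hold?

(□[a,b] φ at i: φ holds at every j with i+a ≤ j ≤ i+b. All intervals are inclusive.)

No

Check ((p1 ∧ p4) ∨ p3) at every j in [2,3]:
  j=2: false
  j=3: false
Fails at j=2 → formula fails.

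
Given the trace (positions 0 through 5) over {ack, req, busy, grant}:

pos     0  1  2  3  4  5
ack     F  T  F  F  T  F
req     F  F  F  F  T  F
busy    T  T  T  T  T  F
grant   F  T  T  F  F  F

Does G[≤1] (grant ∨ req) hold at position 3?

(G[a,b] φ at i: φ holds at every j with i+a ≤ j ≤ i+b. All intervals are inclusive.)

False

Check (grant ∨ req) at every j in [3,4]:
  j=3: false
  j=4: true
Fails at j=3 → formula fails.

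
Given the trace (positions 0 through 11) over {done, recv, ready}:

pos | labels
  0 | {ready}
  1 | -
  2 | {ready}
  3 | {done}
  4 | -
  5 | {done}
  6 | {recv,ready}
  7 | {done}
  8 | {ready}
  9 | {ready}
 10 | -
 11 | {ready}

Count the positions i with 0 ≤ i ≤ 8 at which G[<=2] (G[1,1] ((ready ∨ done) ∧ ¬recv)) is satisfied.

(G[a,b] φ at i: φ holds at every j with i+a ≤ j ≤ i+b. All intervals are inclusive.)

1

Evaluate at each i in [0,8]:
  i=0: ✗ (fails at j=0)
  i=1: ✗ (fails at j=3)
  i=2: ✗ (fails at j=3)
  i=3: ✗ (fails at j=3)
  i=4: ✗ (fails at j=5)
  i=5: ✗ (fails at j=5)
  i=6: ✓ (all of [6,8])
  i=7: ✗ (fails at j=9)
  i=8: ✗ (fails at j=9)
Positions where it holds: {6} → 1.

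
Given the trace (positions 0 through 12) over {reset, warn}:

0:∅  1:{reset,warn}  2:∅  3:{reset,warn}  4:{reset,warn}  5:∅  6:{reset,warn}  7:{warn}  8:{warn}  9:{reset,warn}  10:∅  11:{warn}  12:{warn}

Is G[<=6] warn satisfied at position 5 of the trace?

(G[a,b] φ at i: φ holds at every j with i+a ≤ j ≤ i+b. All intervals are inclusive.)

Check warn at every j in [5,11]:
  j=5: false
  j=6: true
  j=7: true
  j=8: true
  j=9: true
  j=10: false
  j=11: true
Fails at j=5 → formula fails.

Does not hold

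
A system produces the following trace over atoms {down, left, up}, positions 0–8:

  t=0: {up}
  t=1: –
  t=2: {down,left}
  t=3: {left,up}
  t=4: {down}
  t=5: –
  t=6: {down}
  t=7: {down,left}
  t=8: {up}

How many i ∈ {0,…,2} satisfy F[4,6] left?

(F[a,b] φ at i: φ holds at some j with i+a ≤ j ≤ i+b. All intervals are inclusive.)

2

Evaluate at each i in [0,2]:
  i=0: ✗ (none in [4,6])
  i=1: ✓ (witness j=7)
  i=2: ✓ (witness j=7)
Positions where it holds: {1, 2} → 2.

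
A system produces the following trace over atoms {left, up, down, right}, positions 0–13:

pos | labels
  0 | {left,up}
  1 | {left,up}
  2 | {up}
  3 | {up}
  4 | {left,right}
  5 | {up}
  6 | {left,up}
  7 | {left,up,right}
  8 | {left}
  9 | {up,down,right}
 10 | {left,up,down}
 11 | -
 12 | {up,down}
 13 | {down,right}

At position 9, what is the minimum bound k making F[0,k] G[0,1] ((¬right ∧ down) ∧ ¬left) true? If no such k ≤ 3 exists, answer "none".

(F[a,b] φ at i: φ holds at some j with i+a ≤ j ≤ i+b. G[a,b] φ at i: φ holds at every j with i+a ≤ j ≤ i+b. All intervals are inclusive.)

Scan j = 9,10,… for G[0,1] ((¬right ∧ down) ∧ ¬left):
  j=9: fails
  j=10: fails
  j=11: fails
  j=12: fails
No j in [9,12] satisfies it → none.

none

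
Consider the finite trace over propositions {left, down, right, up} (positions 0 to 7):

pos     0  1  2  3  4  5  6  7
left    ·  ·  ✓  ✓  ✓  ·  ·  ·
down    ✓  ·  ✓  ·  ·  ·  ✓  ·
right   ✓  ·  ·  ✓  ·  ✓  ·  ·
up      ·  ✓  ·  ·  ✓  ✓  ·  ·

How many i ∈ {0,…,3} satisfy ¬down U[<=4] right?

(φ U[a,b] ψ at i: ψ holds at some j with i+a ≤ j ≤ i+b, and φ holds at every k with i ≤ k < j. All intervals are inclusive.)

Evaluate at each i in [0,3]:
  i=0: ✓ (rhs at j=0)
  i=1: ✗ (lhs fails at k=2 before rhs at j=3)
  i=2: ✗ (lhs fails at k=2 before rhs at j=3)
  i=3: ✓ (rhs at j=3)
Positions where it holds: {0, 3} → 2.

2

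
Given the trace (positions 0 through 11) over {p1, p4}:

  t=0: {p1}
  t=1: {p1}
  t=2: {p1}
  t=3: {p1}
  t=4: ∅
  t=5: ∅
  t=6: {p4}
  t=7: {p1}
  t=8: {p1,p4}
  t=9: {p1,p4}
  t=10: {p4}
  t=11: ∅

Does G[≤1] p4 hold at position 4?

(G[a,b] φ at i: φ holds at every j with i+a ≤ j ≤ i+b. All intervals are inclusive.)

Check p4 at every j in [4,5]:
  j=4: false
  j=5: false
Fails at j=4 → formula fails.

No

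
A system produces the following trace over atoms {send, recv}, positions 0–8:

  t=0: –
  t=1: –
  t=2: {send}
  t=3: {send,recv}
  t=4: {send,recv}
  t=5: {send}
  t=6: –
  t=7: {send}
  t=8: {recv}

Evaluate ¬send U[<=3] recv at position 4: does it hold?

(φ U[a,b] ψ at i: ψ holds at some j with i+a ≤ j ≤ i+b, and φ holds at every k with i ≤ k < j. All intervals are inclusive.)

Need some j in [4,7] with recv, and ¬send at every k in [4,j-1].
  j=4: recv holds; no prefix to check → satisfied.

Holds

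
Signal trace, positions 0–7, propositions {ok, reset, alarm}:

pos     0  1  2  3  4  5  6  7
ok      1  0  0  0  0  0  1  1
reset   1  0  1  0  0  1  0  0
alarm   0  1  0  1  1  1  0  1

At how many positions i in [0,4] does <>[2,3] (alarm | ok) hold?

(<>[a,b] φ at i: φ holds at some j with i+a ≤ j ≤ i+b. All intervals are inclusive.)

5

Evaluate at each i in [0,4]:
  i=0: ✓ (witness j=3)
  i=1: ✓ (witness j=3)
  i=2: ✓ (witness j=4)
  i=3: ✓ (witness j=5)
  i=4: ✓ (witness j=6)
Positions where it holds: {0, 1, 2, 3, 4} → 5.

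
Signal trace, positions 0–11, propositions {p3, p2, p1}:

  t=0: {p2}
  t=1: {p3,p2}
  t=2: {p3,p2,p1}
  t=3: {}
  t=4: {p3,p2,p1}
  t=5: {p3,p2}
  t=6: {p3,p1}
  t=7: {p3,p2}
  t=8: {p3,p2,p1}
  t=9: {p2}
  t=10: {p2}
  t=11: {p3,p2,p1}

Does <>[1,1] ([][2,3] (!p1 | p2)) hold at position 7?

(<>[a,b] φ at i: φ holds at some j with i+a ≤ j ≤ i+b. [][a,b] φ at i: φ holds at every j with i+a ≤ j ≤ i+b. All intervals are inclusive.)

Check [][2,3] (!p1 | p2) at each j in [8,8]:
  j=8: holds on [10,11]
Found at j=8 → formula holds.

Holds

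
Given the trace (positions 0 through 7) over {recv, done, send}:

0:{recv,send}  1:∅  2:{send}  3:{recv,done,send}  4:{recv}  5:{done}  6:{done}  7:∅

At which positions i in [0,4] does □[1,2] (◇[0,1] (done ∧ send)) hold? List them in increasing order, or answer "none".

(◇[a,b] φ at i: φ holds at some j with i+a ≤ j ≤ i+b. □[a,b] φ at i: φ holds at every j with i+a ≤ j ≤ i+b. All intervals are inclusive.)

Evaluate at each i in [0,4]:
  i=0: ✗ (fails at j=1)
  i=1: ✓ (all of [2,3])
  i=2: ✗ (fails at j=4)
  i=3: ✗ (fails at j=4)
  i=4: ✗ (fails at j=5)

1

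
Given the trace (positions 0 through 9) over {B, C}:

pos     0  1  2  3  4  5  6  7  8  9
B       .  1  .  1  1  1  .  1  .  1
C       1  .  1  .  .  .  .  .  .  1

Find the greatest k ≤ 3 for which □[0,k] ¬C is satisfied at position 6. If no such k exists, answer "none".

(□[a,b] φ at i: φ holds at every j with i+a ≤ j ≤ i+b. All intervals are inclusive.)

¬C must hold from j=6 onward; find where it first fails.
  j=6: holds
  j=7: holds
  j=8: holds
  j=9: fails
Holds on [6,8], so largest k = 2.

2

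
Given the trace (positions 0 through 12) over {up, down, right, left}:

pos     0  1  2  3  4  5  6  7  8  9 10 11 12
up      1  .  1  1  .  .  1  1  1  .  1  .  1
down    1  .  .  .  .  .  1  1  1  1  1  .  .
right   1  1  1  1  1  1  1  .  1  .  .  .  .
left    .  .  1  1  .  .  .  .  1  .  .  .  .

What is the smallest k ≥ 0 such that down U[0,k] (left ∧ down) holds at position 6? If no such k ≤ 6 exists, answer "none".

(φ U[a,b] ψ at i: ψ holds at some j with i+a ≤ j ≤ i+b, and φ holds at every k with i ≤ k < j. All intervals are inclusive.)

2

Need earliest j ≥ 6 with (left ∧ down), and down at every k in [6,j-1].
  j=6: rhs fails.
  j=7: rhs fails.
  j=8: rhs holds; lhs holds on [6,7]. k = 2.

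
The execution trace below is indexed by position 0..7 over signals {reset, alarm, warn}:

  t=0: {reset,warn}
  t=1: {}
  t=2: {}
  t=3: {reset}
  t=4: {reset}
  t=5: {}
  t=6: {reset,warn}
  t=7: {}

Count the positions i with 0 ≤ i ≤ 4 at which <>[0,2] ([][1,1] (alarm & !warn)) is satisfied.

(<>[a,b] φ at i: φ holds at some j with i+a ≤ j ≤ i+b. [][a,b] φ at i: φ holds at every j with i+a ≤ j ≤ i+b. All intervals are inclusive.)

Evaluate at each i in [0,4]:
  i=0: ✗ (none in [0,2])
  i=1: ✗ (none in [1,3])
  i=2: ✗ (none in [2,4])
  i=3: ✗ (none in [3,5])
  i=4: ✗ (none in [4,6])
Positions where it holds: {} → 0.

0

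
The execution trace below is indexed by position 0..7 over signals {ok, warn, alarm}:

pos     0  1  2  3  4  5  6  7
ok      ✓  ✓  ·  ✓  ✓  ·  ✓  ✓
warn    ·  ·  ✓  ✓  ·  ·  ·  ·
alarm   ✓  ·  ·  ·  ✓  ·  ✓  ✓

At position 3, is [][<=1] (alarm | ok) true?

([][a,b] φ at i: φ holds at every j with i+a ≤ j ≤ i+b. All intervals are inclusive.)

Yes

Check (alarm | ok) at every j in [3,4]:
  j=3: true
  j=4: true
All positions satisfy it → formula holds.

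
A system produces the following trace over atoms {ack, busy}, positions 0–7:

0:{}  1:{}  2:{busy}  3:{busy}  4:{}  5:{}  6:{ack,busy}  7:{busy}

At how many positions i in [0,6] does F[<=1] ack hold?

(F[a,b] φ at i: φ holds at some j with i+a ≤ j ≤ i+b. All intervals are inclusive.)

2

Evaluate at each i in [0,6]:
  i=0: ✗ (none in [0,1])
  i=1: ✗ (none in [1,2])
  i=2: ✗ (none in [2,3])
  i=3: ✗ (none in [3,4])
  i=4: ✗ (none in [4,5])
  i=5: ✓ (witness j=6)
  i=6: ✓ (witness j=6)
Positions where it holds: {5, 6} → 2.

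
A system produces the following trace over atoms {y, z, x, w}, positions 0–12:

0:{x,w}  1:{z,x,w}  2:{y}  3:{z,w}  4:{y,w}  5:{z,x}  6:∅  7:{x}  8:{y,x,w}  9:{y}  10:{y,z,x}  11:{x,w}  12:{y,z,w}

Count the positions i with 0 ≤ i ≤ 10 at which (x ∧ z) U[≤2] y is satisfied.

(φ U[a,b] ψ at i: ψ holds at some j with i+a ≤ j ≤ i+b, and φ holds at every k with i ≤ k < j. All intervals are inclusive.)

6

Evaluate at each i in [0,10]:
  i=0: ✗ (lhs fails at k=0 before rhs at j=2)
  i=1: ✓ (rhs at j=2; lhs holds on [1,1])
  i=2: ✓ (rhs at j=2)
  i=3: ✗ (lhs fails at k=3 before rhs at j=4)
  i=4: ✓ (rhs at j=4)
  i=5: ✗ (no rhs in [5,7])
  i=6: ✗ (lhs fails at k=6 before rhs at j=8)
  i=7: ✗ (lhs fails at k=7 before rhs at j=8)
  i=8: ✓ (rhs at j=8)
  i=9: ✓ (rhs at j=9)
  i=10: ✓ (rhs at j=10)
Positions where it holds: {1, 2, 4, 8, 9, 10} → 6.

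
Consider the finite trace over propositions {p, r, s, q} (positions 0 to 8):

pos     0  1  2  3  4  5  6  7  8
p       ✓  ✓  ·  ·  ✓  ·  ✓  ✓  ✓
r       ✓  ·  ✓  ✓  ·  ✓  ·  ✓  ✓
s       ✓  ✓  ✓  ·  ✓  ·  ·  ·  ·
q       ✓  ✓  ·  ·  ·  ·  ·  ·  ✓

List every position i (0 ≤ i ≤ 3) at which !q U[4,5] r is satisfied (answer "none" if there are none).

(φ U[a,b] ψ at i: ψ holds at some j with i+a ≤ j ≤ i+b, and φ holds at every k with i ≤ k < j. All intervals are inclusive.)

Evaluate at each i in [0,3]:
  i=0: ✗ (lhs fails at k=0 before rhs at j=5)
  i=1: ✗ (lhs fails at k=1 before rhs at j=5)
  i=2: ✓ (rhs at j=7; lhs holds on [2,6])
  i=3: ✓ (rhs at j=7; lhs holds on [3,6])

2, 3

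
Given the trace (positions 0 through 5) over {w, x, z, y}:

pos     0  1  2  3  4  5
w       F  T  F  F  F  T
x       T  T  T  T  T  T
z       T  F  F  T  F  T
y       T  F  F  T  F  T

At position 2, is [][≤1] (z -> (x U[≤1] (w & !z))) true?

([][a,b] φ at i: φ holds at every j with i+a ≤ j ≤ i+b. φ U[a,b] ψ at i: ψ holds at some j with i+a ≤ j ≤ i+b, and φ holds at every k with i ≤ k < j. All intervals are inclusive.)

Does not hold

Check (z -> (x U[≤1] (w & !z))) at every j in [2,3]:
  j=2: antecedent false → ✓
  j=3: antecedent true; consequent fails → ✗
Fails at j=3 → formula fails.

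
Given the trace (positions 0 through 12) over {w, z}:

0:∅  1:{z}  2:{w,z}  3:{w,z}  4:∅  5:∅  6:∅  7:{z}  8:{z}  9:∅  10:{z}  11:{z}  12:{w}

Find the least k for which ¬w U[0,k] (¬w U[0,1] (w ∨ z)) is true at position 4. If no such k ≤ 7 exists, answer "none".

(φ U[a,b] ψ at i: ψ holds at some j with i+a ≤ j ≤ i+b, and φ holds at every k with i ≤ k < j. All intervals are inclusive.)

Need earliest j ≥ 4 with (¬w U[0,1] (w ∨ z)), and ¬w at every k in [4,j-1].
  j=4: rhs fails.
  j=5: rhs fails.
  j=6: rhs holds; lhs holds on [4,5]. k = 2.

2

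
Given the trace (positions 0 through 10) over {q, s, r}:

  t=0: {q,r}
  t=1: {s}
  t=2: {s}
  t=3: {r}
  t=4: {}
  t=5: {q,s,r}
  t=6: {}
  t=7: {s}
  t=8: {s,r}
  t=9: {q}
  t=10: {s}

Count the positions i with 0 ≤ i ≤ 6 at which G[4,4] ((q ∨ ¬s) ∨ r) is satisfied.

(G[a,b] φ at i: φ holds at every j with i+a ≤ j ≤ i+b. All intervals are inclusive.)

5

Evaluate at each i in [0,6]:
  i=0: ✓ (all of [4,4])
  i=1: ✓ (all of [5,5])
  i=2: ✓ (all of [6,6])
  i=3: ✗ (fails at j=7)
  i=4: ✓ (all of [8,8])
  i=5: ✓ (all of [9,9])
  i=6: ✗ (fails at j=10)
Positions where it holds: {0, 1, 2, 4, 5} → 5.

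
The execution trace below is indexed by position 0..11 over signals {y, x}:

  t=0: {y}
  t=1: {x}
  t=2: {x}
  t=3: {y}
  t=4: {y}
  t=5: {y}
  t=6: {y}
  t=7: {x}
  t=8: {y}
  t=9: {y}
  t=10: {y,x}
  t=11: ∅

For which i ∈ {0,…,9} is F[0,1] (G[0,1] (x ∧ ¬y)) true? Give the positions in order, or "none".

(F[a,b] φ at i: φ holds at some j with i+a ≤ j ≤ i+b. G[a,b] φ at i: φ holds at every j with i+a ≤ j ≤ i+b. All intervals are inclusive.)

0, 1

Evaluate at each i in [0,9]:
  i=0: ✓ (witness j=1)
  i=1: ✓ (witness j=1)
  i=2: ✗ (none in [2,3])
  i=3: ✗ (none in [3,4])
  i=4: ✗ (none in [4,5])
  i=5: ✗ (none in [5,6])
  i=6: ✗ (none in [6,7])
  i=7: ✗ (none in [7,8])
  i=8: ✗ (none in [8,9])
  i=9: ✗ (none in [9,10])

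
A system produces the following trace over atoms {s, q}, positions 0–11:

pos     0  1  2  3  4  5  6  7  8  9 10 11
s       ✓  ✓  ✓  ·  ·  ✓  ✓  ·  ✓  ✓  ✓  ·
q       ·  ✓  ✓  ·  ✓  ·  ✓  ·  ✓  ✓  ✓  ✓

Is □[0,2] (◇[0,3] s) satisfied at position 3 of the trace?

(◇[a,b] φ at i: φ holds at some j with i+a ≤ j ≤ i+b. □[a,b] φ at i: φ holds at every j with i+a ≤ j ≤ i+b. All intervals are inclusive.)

Check ◇[0,3] s at every j in [3,5]:
  j=3: holds (witness at 5)
  j=4: holds (witness at 5)
  j=5: holds (witness at 5)
All positions satisfy it → formula holds.

True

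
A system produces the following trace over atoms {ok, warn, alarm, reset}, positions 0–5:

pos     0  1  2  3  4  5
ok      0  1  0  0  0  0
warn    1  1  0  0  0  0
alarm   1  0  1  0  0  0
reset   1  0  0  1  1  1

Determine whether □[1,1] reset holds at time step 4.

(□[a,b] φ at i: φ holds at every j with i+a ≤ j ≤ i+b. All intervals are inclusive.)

Check reset at every j in [5,5]:
  j=5: true
All positions satisfy it → formula holds.

True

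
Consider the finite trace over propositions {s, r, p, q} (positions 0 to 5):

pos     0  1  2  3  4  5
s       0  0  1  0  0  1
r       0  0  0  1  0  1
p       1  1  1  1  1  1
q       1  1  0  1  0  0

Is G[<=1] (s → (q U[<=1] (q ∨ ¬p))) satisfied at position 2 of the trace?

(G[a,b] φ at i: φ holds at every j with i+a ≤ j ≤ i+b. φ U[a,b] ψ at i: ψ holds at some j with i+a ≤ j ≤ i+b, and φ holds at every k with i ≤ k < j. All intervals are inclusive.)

Check (s → (q U[<=1] (q ∨ ¬p))) at every j in [2,3]:
  j=2: antecedent true; consequent fails → ✗
  j=3: antecedent false → ✓
Fails at j=2 → formula fails.

False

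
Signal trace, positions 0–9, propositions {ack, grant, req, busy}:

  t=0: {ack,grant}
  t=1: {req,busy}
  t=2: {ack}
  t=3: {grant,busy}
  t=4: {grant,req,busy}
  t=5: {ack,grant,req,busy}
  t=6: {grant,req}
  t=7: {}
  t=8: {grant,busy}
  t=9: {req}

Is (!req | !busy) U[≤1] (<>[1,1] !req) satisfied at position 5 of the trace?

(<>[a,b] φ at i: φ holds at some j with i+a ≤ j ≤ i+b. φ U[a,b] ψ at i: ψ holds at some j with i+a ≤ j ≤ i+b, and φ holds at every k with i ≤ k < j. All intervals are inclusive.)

Does not hold

Need some j in [5,6] with <>[1,1] !req, and (!req | !busy) at every k in [5,j-1].
  j=5: <>[1,1] !req — fails (none in [6,6]).
  j=6: <>[1,1] !req holds, but (!req | !busy) fails at k=5 → not this j.
No j in the window works → until fails.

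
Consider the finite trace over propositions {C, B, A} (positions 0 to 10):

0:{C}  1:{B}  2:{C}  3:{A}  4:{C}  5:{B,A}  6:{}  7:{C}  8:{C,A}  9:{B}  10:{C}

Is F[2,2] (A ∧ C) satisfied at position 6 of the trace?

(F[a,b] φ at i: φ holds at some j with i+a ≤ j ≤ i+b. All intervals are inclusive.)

Yes

Check (A ∧ C) at each j in [8,8]:
  j=8: true
Found at j=8 → formula holds.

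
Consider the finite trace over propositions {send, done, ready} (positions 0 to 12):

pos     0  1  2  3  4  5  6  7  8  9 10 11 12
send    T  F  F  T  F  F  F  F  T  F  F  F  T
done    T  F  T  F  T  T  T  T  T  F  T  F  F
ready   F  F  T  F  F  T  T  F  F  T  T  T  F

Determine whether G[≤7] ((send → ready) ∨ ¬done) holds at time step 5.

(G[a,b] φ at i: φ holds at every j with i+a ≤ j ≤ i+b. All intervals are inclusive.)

Check ((send → ready) ∨ ¬done) at every j in [5,12]:
  j=5: true
  j=6: true
  j=7: true
  j=8: false
  j=9: true
  j=10: true
  j=11: true
  j=12: true
Fails at j=8 → formula fails.

Does not hold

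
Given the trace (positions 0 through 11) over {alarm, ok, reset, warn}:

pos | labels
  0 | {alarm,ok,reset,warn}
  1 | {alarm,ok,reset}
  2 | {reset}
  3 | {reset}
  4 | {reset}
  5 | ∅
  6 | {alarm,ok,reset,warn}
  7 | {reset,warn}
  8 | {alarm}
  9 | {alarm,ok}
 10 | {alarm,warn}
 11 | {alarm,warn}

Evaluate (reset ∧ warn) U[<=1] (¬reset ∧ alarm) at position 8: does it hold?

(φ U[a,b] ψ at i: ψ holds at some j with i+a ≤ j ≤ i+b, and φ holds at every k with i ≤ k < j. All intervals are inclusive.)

True

Need some j in [8,9] with (¬reset ∧ alarm), and (reset ∧ warn) at every k in [8,j-1].
  j=8: (¬reset ∧ alarm) holds; no prefix to check → satisfied.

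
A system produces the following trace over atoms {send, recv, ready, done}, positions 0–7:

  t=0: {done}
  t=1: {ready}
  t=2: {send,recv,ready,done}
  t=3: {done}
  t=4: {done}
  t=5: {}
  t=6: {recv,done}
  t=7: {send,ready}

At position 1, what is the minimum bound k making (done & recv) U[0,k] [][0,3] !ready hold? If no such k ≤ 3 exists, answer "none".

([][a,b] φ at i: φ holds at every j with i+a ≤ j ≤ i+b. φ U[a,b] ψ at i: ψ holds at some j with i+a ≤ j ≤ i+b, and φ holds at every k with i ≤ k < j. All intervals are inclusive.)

Need earliest j ≥ 1 with [][0,3] !ready, and (done & recv) at every k in [1,j-1].
  j=1: rhs fails.
  j=2: rhs fails.
  j=3: rhs holds but lhs fails at k=1.
  j=4: rhs fails.
No witness within the range → none.

none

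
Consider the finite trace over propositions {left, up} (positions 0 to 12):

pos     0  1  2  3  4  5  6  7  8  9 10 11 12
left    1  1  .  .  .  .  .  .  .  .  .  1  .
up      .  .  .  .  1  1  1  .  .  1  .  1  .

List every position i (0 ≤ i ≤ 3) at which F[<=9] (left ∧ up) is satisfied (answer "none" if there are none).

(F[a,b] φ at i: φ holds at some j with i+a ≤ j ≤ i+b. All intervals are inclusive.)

2, 3

Evaluate at each i in [0,3]:
  i=0: ✗ (none in [0,9])
  i=1: ✗ (none in [1,10])
  i=2: ✓ (witness j=11)
  i=3: ✓ (witness j=11)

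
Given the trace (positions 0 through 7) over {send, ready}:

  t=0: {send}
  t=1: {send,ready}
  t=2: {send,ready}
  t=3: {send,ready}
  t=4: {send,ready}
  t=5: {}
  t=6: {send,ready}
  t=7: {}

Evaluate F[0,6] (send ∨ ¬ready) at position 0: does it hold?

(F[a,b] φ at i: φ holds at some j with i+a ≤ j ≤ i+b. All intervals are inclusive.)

Check (send ∨ ¬ready) at each j in [0,6]:
  j=0: true
  j=1: true
  j=2: true
  j=3: true
  j=4: true
  j=5: true
  j=6: true
Found at j=0 → formula holds.

True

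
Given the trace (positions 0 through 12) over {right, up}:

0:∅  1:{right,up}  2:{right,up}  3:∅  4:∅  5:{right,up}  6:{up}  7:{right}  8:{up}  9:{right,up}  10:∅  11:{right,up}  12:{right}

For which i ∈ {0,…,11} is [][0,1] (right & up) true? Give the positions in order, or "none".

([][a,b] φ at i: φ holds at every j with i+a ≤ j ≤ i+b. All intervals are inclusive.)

1

Evaluate at each i in [0,11]:
  i=0: ✗ (fails at j=0)
  i=1: ✓ (all of [1,2])
  i=2: ✗ (fails at j=3)
  i=3: ✗ (fails at j=3)
  i=4: ✗ (fails at j=4)
  i=5: ✗ (fails at j=6)
  i=6: ✗ (fails at j=6)
  i=7: ✗ (fails at j=7)
  i=8: ✗ (fails at j=8)
  i=9: ✗ (fails at j=10)
  i=10: ✗ (fails at j=10)
  i=11: ✗ (fails at j=12)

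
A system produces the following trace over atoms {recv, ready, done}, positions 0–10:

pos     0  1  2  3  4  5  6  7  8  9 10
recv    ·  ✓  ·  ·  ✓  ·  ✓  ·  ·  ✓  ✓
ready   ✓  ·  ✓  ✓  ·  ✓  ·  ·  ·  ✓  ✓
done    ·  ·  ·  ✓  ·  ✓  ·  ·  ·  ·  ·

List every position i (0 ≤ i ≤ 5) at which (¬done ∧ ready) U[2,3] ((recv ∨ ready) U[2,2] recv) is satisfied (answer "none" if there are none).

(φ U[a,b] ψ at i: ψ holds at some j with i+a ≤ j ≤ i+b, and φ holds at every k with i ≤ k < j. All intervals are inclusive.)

Evaluate at each i in [0,5]:
  i=0: ✗ (lhs fails at k=1 before rhs at j=2)
  i=1: ✗ (lhs fails at k=1 before rhs at j=4)
  i=2: ✗ (lhs fails at k=3 before rhs at j=4)
  i=3: ✗ (no rhs in [5,6])
  i=4: ✗ (no rhs in [6,7])
  i=5: ✗ (no rhs in [7,8])

none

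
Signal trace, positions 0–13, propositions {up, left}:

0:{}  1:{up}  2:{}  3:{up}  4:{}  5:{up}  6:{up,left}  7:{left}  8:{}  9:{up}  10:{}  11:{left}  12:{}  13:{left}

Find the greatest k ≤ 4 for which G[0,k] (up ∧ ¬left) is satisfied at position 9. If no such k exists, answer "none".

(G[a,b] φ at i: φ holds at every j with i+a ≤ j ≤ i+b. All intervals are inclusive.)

0

(up ∧ ¬left) must hold from j=9 onward; find where it first fails.
  j=9: holds
  j=10: fails
Holds on [9,9], so largest k = 0.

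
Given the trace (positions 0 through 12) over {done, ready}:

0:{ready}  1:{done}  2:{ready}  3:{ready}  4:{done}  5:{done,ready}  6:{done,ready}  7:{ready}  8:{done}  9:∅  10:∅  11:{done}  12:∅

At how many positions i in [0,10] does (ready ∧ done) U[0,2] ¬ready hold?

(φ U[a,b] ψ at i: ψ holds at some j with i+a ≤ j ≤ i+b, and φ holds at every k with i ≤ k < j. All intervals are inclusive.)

Evaluate at each i in [0,10]:
  i=0: ✗ (lhs fails at k=0 before rhs at j=1)
  i=1: ✓ (rhs at j=1)
  i=2: ✗ (lhs fails at k=2 before rhs at j=4)
  i=3: ✗ (lhs fails at k=3 before rhs at j=4)
  i=4: ✓ (rhs at j=4)
  i=5: ✗ (no rhs in [5,7])
  i=6: ✗ (lhs fails at k=7 before rhs at j=8)
  i=7: ✗ (lhs fails at k=7 before rhs at j=8)
  i=8: ✓ (rhs at j=8)
  i=9: ✓ (rhs at j=9)
  i=10: ✓ (rhs at j=10)
Positions where it holds: {1, 4, 8, 9, 10} → 5.

5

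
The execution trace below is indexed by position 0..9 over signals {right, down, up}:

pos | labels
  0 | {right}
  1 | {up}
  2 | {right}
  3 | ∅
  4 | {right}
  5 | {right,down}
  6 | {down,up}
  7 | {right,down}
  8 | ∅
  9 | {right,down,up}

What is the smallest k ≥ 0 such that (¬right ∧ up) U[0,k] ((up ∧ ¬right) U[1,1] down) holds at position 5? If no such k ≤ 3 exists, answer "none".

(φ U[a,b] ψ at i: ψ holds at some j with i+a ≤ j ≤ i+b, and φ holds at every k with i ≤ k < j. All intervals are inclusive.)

none

Need earliest j ≥ 5 with ((up ∧ ¬right) U[1,1] down), and (¬right ∧ up) at every k in [5,j-1].
  j=5: rhs fails.
  j=6: rhs holds but lhs fails at k=5.
  j=7: rhs fails.
  j=8: rhs fails.
No witness within the range → none.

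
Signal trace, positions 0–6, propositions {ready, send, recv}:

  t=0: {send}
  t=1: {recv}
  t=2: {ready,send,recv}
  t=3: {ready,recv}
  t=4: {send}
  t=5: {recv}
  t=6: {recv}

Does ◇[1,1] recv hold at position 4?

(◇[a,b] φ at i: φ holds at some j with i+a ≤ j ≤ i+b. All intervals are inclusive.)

True

Check recv at each j in [5,5]:
  j=5: true
Found at j=5 → formula holds.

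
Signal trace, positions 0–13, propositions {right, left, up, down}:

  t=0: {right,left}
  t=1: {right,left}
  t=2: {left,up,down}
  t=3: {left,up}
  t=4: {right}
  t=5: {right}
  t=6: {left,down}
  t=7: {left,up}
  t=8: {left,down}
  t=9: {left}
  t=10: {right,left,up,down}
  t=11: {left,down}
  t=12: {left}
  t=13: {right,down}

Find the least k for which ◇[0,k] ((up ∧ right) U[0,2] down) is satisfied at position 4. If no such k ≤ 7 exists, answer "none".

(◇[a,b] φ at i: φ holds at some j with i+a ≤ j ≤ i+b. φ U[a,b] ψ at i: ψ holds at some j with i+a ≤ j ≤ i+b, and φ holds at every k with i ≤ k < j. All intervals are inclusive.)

Scan j = 4,5,… for ((up ∧ right) U[0,2] down):
  j=4: fails
  j=5: fails
  j=6: holds
First hit at j=6, so smallest k = 6-4 = 2.

2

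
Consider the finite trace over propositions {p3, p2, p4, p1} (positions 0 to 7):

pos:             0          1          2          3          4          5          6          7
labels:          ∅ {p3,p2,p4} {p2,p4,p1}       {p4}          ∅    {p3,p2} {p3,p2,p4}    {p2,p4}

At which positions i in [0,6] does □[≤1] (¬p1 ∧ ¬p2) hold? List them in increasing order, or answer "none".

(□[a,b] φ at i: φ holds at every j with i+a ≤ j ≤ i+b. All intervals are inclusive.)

3

Evaluate at each i in [0,6]:
  i=0: ✗ (fails at j=1)
  i=1: ✗ (fails at j=1)
  i=2: ✗ (fails at j=2)
  i=3: ✓ (all of [3,4])
  i=4: ✗ (fails at j=5)
  i=5: ✗ (fails at j=5)
  i=6: ✗ (fails at j=6)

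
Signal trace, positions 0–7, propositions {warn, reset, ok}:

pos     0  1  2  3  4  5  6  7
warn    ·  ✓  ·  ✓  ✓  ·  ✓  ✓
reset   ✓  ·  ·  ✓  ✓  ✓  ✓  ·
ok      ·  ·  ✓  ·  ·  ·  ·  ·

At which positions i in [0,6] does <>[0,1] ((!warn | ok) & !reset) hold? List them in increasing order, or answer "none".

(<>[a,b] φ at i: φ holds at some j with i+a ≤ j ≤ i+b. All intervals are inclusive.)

Evaluate at each i in [0,6]:
  i=0: ✗ (none in [0,1])
  i=1: ✓ (witness j=2)
  i=2: ✓ (witness j=2)
  i=3: ✗ (none in [3,4])
  i=4: ✗ (none in [4,5])
  i=5: ✗ (none in [5,6])
  i=6: ✗ (none in [6,7])

1, 2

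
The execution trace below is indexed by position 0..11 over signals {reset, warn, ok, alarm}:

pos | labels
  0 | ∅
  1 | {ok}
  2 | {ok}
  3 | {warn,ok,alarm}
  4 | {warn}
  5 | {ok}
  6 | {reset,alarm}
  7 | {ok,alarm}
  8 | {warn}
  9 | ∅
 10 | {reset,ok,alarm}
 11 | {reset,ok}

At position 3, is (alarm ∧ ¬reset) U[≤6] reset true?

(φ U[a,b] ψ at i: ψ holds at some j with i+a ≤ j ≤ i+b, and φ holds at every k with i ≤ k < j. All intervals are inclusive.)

False

Need some j in [3,9] with reset, and (alarm ∧ ¬reset) at every k in [3,j-1].
  j=3: reset false.
  j=4: reset false.
  j=5: reset false.
  j=6: reset holds, but (alarm ∧ ¬reset) fails at k=4 → not this j.
  j=7: reset false.
  j=8: reset false.
  j=9: reset false.
No j in the window works → until fails.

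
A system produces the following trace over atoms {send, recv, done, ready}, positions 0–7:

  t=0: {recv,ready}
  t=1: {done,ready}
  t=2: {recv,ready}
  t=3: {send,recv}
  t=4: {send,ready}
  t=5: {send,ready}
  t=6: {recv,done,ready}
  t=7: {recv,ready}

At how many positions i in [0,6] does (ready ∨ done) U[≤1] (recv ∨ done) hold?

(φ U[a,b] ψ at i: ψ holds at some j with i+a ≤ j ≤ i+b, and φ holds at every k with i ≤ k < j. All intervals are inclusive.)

Evaluate at each i in [0,6]:
  i=0: ✓ (rhs at j=0)
  i=1: ✓ (rhs at j=1)
  i=2: ✓ (rhs at j=2)
  i=3: ✓ (rhs at j=3)
  i=4: ✗ (no rhs in [4,5])
  i=5: ✓ (rhs at j=6; lhs holds on [5,5])
  i=6: ✓ (rhs at j=6)
Positions where it holds: {0, 1, 2, 3, 5, 6} → 6.

6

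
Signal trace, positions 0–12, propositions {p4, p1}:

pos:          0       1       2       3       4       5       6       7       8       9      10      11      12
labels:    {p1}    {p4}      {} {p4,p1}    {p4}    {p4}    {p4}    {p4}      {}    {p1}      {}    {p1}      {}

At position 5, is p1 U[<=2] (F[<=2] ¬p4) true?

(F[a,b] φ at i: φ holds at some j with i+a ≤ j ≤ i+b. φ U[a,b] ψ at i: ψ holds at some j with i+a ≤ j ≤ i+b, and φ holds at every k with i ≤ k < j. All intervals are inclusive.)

Need some j in [5,7] with F[<=2] ¬p4, and p1 at every k in [5,j-1].
  j=5: F[<=2] ¬p4 — fails (none in [5,7]).
  j=6: F[<=2] ¬p4 holds, but p1 fails at k=5 → not this j.
  j=7: F[<=2] ¬p4 holds, but p1 fails at k=5 → not this j.
No j in the window works → until fails.

Does not hold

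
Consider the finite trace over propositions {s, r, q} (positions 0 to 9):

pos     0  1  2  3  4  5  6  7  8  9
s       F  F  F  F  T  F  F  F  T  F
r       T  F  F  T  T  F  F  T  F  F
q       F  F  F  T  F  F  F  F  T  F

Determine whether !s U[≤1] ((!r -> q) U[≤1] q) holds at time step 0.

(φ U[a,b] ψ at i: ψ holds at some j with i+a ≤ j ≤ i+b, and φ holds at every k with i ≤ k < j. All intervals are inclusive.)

False

Need some j in [0,1] with ((!r -> q) U[≤1] q), and !s at every k in [0,j-1].
  j=0: ((!r -> q) U[≤1] q) — fails.
  j=1: ((!r -> q) U[≤1] q) — fails.
No j in the window works → until fails.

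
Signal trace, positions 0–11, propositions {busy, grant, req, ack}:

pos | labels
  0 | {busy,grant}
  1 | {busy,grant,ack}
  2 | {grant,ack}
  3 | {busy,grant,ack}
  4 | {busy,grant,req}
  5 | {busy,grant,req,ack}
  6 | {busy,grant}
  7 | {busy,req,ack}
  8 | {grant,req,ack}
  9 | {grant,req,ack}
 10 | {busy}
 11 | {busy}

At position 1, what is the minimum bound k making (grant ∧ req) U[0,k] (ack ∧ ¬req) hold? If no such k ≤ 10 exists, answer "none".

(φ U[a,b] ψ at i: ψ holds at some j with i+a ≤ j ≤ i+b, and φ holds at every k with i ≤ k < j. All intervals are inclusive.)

0

Need earliest j ≥ 1 with (ack ∧ ¬req), and (grant ∧ req) at every k in [1,j-1].
  j=1: rhs holds (empty prefix). k = 0.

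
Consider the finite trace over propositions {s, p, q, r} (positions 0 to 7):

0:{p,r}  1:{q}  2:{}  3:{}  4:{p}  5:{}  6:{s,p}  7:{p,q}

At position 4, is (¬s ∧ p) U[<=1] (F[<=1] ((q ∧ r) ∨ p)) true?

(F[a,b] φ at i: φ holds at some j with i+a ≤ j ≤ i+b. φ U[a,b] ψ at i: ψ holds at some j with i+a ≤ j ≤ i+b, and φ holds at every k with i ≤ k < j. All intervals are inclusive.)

Need some j in [4,5] with F[<=1] ((q ∧ r) ∨ p), and (¬s ∧ p) at every k in [4,j-1].
  j=4: F[<=1] ((q ∧ r) ∨ p) holds; no prefix to check → satisfied.

Holds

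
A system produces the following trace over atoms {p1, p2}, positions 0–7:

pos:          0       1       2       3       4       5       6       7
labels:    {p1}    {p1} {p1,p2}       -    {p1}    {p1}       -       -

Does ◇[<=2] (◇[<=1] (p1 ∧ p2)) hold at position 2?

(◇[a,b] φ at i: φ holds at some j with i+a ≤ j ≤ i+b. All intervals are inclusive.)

Check ◇[<=1] (p1 ∧ p2) at each j in [2,4]:
  j=2: holds (witness at 2)
  j=3: fails (none in [3,4])
  j=4: fails (none in [4,5])
Found at j=2 → formula holds.

Yes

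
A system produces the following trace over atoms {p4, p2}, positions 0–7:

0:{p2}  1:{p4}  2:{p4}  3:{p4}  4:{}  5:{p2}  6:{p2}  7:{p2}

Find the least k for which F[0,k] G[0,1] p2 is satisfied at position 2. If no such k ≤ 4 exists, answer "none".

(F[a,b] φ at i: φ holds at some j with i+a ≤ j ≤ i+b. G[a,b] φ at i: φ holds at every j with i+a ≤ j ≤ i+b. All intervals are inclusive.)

3

Scan j = 2,3,… for G[0,1] p2:
  j=2: fails
  j=3: fails
  j=4: fails
  j=5: holds
First hit at j=5, so smallest k = 5-2 = 3.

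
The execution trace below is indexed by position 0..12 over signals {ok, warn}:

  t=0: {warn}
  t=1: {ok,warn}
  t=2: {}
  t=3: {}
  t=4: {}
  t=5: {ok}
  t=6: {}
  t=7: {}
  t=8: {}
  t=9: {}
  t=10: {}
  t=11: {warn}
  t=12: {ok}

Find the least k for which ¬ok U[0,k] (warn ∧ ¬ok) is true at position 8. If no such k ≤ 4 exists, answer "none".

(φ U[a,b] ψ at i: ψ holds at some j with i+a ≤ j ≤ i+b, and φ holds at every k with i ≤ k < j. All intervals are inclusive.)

Need earliest j ≥ 8 with (warn ∧ ¬ok), and ¬ok at every k in [8,j-1].
  j=8: rhs fails.
  j=9: rhs fails.
  j=10: rhs fails.
  j=11: rhs holds; lhs holds on [8,10]. k = 3.

3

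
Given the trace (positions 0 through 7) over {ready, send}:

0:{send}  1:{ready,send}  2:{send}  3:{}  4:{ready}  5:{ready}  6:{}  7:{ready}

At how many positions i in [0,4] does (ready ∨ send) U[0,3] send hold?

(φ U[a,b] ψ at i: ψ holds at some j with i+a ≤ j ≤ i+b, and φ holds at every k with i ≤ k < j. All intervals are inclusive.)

3

Evaluate at each i in [0,4]:
  i=0: ✓ (rhs at j=0)
  i=1: ✓ (rhs at j=1)
  i=2: ✓ (rhs at j=2)
  i=3: ✗ (no rhs in [3,6])
  i=4: ✗ (no rhs in [4,7])
Positions where it holds: {0, 1, 2} → 3.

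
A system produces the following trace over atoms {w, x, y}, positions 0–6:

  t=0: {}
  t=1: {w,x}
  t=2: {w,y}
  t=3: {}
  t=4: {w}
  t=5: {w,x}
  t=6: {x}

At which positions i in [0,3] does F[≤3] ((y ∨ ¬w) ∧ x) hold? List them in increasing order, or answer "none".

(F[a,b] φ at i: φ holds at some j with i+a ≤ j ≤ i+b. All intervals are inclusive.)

3

Evaluate at each i in [0,3]:
  i=0: ✗ (none in [0,3])
  i=1: ✗ (none in [1,4])
  i=2: ✗ (none in [2,5])
  i=3: ✓ (witness j=6)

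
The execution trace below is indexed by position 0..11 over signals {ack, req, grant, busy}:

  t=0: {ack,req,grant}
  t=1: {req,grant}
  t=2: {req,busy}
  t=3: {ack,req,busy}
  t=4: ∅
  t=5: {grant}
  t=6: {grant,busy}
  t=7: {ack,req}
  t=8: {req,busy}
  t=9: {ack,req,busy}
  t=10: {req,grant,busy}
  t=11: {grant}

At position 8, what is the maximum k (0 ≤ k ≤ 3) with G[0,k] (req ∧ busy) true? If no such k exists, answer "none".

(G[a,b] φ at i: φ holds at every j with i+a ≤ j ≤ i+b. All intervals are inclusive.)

(req ∧ busy) must hold from j=8 onward; find where it first fails.
  j=8: holds
  j=9: holds
  j=10: holds
  j=11: fails
Holds on [8,10], so largest k = 2.

2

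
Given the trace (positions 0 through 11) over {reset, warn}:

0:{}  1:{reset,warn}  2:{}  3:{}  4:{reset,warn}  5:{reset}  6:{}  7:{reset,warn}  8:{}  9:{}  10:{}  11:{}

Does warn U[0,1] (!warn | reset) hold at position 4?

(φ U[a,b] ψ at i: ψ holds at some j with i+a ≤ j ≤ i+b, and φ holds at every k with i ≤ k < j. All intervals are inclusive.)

True

Need some j in [4,5] with (!warn | reset), and warn at every k in [4,j-1].
  j=4: (!warn | reset) holds; no prefix to check → satisfied.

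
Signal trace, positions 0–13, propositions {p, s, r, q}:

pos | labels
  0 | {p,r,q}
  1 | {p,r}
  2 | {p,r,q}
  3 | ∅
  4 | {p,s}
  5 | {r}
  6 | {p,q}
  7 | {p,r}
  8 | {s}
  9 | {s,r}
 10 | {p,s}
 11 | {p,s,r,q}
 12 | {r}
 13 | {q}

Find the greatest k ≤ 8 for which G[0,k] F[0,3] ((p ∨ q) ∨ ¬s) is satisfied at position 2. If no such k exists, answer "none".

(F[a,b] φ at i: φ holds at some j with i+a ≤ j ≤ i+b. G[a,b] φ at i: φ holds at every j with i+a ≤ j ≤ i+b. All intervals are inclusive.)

F[0,3] ((p ∨ q) ∨ ¬s) must hold from j=2 onward; find where it first fails.
  j=2: holds
  j=3: holds
  j=4: holds
  j=5: holds
  j=6: holds
  j=7: holds
  j=8: holds
  j=9: holds
  j=10: holds
Holds through j=10; largest k = 8.

8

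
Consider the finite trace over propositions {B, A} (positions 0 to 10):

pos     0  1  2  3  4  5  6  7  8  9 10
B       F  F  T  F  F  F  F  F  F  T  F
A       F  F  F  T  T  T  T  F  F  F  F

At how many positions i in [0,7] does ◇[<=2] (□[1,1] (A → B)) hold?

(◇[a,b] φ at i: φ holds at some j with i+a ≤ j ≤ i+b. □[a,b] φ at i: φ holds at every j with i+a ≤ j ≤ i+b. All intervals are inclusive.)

Evaluate at each i in [0,7]:
  i=0: ✓ (witness j=0)
  i=1: ✓ (witness j=1)
  i=2: ✗ (none in [2,4])
  i=3: ✗ (none in [3,5])
  i=4: ✓ (witness j=6)
  i=5: ✓ (witness j=6)
  i=6: ✓ (witness j=6)
  i=7: ✓ (witness j=7)
Positions where it holds: {0, 1, 4, 5, 6, 7} → 6.

6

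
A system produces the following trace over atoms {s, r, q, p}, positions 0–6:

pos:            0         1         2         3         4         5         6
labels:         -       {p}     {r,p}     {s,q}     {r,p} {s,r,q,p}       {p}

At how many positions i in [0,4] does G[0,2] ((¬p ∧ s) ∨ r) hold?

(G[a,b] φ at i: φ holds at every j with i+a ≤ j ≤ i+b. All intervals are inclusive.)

2

Evaluate at each i in [0,4]:
  i=0: ✗ (fails at j=0)
  i=1: ✗ (fails at j=1)
  i=2: ✓ (all of [2,4])
  i=3: ✓ (all of [3,5])
  i=4: ✗ (fails at j=6)
Positions where it holds: {2, 3} → 2.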